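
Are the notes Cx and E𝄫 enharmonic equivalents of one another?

C## is pitch class 2; Ebb is pitch class 2.
All spellings map to pitch class 2, so they are enharmonically equivalent.

Yes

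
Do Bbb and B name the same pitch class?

Bbb is pitch class 9; B is pitch class 11.
The pitch classes differ (9 vs. 11), so they are not enharmonic equivalents.

No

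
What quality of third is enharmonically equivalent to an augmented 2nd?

An augmented second spans 3 semitones.
A third spanning 3 semitones is minor (the major third is 4).

minor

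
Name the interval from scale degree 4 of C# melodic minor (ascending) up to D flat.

diminished sixth

Scale degree 4 of C# melodic minor (ascending) is F#.
F# up to Db: letters F→D make it a sixth; 7 semitones makes it diminished.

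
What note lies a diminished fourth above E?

A fourth above E lands on the letter A.
A diminished fourth spans 4 semitones, so E moves to pitch class 8. On the letter A that is Ab.

Ab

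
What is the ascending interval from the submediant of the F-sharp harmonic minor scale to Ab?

diminished fifth

The submediant of F# harmonic minor is D.
D up to Ab: letters D→A make it a fifth; 6 semitones makes it diminished.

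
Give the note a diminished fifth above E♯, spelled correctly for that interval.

A fifth above E lands on the letter B.
A diminished fifth spans 6 semitones, so E# moves to pitch class 11. On the letter B that is B.

B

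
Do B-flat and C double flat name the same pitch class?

Yes

Bb is pitch class 10; Cbb is pitch class 10.
All spellings map to pitch class 10, so they are enharmonically equivalent.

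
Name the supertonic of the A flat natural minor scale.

The Ab natural minor scale runs Ab Bb Cb Db Eb Fb Gb.
Degree 2 is Bb.

Bb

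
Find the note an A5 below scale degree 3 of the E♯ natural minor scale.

C

Scale degree 3 of E# natural minor is G#.
An augmented fifth (8 semitones) below G# lands on the letter C, giving C.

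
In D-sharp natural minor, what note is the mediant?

F#

Degree 3 takes the letter 2 steps above D, which is F.
In natural minor, degree 3 sits 3 semitones above the tonic. D# + 3 semitones is pitch class 6, spelled on F as F#.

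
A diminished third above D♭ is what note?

D up a major third is F#, so the target letter is F.
From Db, a diminished third is 2 semitones up: Fbb.

Fbb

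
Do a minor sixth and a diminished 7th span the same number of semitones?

A minor sixth spans 8 semitones; a diminished seventh spans 9.
The spans differ, so they are not enharmonic equivalents.

No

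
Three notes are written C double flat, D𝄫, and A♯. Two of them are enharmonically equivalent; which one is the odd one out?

In 12-tone equal temperament, enharmonic equivalents share a pitch class. Cbb is pitch class 10; Dbb is pitch class 0; A# is pitch class 10.
Cbb and A# share pitch class 10, while Dbb is pitch class 0.

Dbb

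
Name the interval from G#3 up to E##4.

The letter names run G→E, a span of 5 letter steps, so the interval is some kind of sixth.
G# to E## is 10 semitones. A major sixth is 9, so 10 makes it augmented.

augmented sixth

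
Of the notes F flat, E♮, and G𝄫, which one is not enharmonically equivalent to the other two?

Gbb

In 12-tone equal temperament, enharmonic equivalents share a pitch class. Fb is pitch class 4; E is pitch class 4; Gbb is pitch class 5.
Fb and E share pitch class 4, while Gbb is pitch class 5.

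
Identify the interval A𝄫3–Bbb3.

The letter names run A→B, a span of 1 letter step, so the interval is some kind of second.
Abb to Bbb is 2 semitones. A major second is 2, so 2 makes it major.

major second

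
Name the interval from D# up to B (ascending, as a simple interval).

Counting letters D–E–F–G–A–B gives a sixth.
D#→B = 8 semitones, 1 narrower than the major sixth (9), so minor.

minor sixth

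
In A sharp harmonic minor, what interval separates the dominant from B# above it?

perfect fifth

The dominant of A# harmonic minor is E#.
E# up to B#: letters E→B make it a fifth; 7 semitones makes it perfect.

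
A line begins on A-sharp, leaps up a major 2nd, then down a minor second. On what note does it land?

A##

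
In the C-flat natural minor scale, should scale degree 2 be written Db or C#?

Each scale degree takes a distinct letter name. Degree 2 of a scale on C must use the letter D.
Db and C# are enharmonically the same pitch, but only Db uses the letter D, so it is the correct spelling here.

Db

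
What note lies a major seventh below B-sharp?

B down a major seventh is C, so the target letter is C.
From B#, a major seventh is 11 semitones down: C#.

C#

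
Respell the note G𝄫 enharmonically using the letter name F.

F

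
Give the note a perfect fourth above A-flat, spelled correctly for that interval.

A fourth above A lands on the letter D.
A perfect fourth spans 5 semitones, so Ab moves to pitch class 1. On the letter D that is Db.

Db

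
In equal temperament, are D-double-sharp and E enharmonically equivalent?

D## is pitch class 4; E is pitch class 4.
All spellings map to pitch class 4, so they are enharmonically equivalent.

Yes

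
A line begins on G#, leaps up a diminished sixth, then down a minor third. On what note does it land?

A diminished sixth up from G# is Eb (letter E, 7 semitones up).
A minor third down from Eb is C (letter C, 3 semitones down).

C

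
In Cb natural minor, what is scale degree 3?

Ebb

The Cb natural minor scale runs Cb Db Ebb Fb Gb Abb Bbb.
Degree 3 is Ebb.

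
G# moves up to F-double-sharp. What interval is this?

major seventh

The letter names run G→F, a span of 6 letter steps, so the interval is some kind of seventh.
G# to F## is 11 semitones. A major seventh is 11, so 11 makes it major.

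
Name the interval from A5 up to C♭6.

diminished third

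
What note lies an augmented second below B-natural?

Ab

B down a major second is A, so the target letter is A.
From B, an augmented second is 3 semitones down: Ab.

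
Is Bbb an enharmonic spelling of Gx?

Yes

Bbb = pitch class 9 and G## = pitch class 9 — the same pitch class, so they are enharmonic equivalents.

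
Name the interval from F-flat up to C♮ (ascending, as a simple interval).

Counting letters F–G–A–B–C gives a fifth.
Fb→C = 8 semitones, 1 wider than the perfect fifth (7), so augmented.

augmented fifth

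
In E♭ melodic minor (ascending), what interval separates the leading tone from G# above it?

augmented fourth

The leading tone of Eb melodic minor (ascending) is D.
D up to G#: letters D→G make it a fourth; 6 semitones makes it augmented.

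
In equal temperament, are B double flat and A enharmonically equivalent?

Yes

Bbb is pitch class 9; A is pitch class 9.
All spellings map to pitch class 9, so they are enharmonically equivalent.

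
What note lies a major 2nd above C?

D

C up a major second is D, so the target letter is D.
From C, a major second is 2 semitones up: D.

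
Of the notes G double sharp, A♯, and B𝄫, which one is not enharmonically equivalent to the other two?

In 12-tone equal temperament, enharmonic equivalents share a pitch class. G## is pitch class 9; A# is pitch class 10; Bbb is pitch class 9.
G## and Bbb share pitch class 9, while A# is pitch class 10.

A#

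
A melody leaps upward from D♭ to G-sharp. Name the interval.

doubly augmented fourth

The letter names run D→G, a span of 3 letter steps, so the interval is some kind of fourth.
Db to G# is 7 semitones. A perfect fourth is 5, so 7 makes it doubly augmented.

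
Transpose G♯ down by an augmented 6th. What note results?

G down a major sixth is Bb, so the target letter is B.
From G#, an augmented sixth is 10 semitones down: Bb.

Bb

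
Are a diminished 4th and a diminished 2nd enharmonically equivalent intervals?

A diminished fourth spans 4 semitones; a diminished second spans 0.
The spans differ, so they are not enharmonic equivalents.

No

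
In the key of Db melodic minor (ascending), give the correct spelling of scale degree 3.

Fb

Degree 3 takes the letter 2 steps above D, which is F.
In melodic minor (ascending), degree 3 sits 3 semitones above the tonic. Db + 3 semitones is pitch class 4, spelled on F as Fb.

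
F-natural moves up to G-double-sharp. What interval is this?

doubly augmented second

The letter names run F→G, a span of 1 letter step, so the interval is some kind of second.
F to G## is 4 semitones. A major second is 2, so 4 makes it doubly augmented.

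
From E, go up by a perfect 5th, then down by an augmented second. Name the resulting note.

Ab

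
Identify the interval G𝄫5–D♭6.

augmented fifth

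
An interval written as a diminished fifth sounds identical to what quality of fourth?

A diminished fifth spans 6 semitones.
A fourth spanning 6 semitones is augmented (the perfect fourth is 5).

augmented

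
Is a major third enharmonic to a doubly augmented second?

A major third spans 4 semitones; a doubly augmented second spans 4.
They are enharmonically equivalent.

Yes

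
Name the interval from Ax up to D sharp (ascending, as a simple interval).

Counting letters A–B–C–D gives a fourth.
A##→D# = 4 semitones, 1 narrower than the perfect fourth (5), so diminished.

diminished fourth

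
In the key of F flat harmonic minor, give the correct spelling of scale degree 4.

The Fb harmonic minor scale runs Fb Gb Abb Bbb Cb Dbb Eb.
Degree 4 is Bbb.

Bbb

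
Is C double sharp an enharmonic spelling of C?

No

Two spellings are enharmonically equivalent only if they share a pitch class.
Here C## → 2, C → 0; 0 ≠ 2, so they are not.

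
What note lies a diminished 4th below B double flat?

F

B down a perfect fourth is F#, so the target letter is F.
From Bbb, a diminished fourth is 4 semitones down: F.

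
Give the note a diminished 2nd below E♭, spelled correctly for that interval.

D#

A second below E lands on the letter D.
A diminished second spans 0 semitones, so Eb moves to pitch class 3. On the letter D that is D#.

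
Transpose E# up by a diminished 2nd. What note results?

A second above E lands on the letter F.
A diminished second spans 0 semitones, so E# moves to pitch class 5. On the letter F that is F.

F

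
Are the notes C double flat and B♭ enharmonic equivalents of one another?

Cbb is pitch class 10; Bb is pitch class 10.
All spellings map to pitch class 10, so they are enharmonically equivalent.

Yes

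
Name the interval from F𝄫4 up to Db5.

Counting letters F–G–A–B–C–D gives a sixth.
Fbb→Db = 10 semitones, 1 wider than the major sixth (9), so augmented.

augmented sixth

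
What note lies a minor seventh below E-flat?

F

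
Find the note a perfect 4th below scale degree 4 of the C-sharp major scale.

Scale degree 4 of C# major is F#.
A perfect fourth (5 semitones) below F# lands on the letter C, giving C#.

C#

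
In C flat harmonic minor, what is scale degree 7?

Bb

The Cb harmonic minor scale runs Cb Db Ebb Fb Gb Abb Bb.
Degree 7 is Bb.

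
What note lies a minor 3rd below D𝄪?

B##

A third below D lands on the letter B.
A minor third spans 3 semitones, so D## moves to pitch class 1. On the letter B that is B##.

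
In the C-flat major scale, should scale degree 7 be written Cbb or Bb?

Each scale degree takes a distinct letter name. Degree 7 of a scale on C must use the letter B.
Bb and Cbb are enharmonically the same pitch, but only Bb uses the letter B, so it is the correct spelling here.

Bb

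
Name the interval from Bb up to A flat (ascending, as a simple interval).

minor seventh

The letter names run B→A, a span of 6 letter steps, so the interval is some kind of seventh.
Bb to Ab is 10 semitones. A major seventh is 11, so 10 makes it minor.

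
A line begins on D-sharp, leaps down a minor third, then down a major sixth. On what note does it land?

D#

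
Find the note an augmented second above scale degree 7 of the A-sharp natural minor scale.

A##

Scale degree 7 of A# natural minor is G#.
An augmented second (3 semitones) above G# lands on the letter A, giving A##.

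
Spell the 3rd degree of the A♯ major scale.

C##

Degree 3 takes the letter 2 steps above A, which is C.
In major, degree 3 sits 4 semitones above the tonic. A# + 4 semitones is pitch class 2, spelled on C as C##.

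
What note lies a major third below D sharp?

B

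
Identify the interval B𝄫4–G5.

augmented sixth

Counting letters B–C–D–E–F–G gives a sixth.
Bbb→G = 10 semitones, 1 wider than the major sixth (9), so augmented.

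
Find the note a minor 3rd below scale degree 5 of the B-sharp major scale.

Scale degree 5 of B# major is F##.
A minor third (3 semitones) below F## lands on the letter D, giving D##.

D##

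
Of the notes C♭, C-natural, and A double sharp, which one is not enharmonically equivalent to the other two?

C

In 12-tone equal temperament, enharmonic equivalents share a pitch class. Cb is pitch class 11; C is pitch class 0; A## is pitch class 11.
Cb and A## share pitch class 11, while C is pitch class 0.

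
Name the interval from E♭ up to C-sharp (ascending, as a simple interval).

augmented sixth

Counting letters E–F–G–A–B–C gives a sixth.
Eb→C# = 10 semitones, 1 wider than the major sixth (9), so augmented.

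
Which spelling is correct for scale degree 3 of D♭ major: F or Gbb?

F

Each scale degree takes a distinct letter name. Degree 3 of a scale on D must use the letter F.
F and Gbb are enharmonically the same pitch, but only F uses the letter F, so it is the correct spelling here.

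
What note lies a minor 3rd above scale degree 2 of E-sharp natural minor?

A#

Scale degree 2 of E# natural minor is F##.
A minor third (3 semitones) above F## lands on the letter A, giving A#.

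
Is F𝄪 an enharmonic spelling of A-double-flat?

F## is pitch class 7; Abb is pitch class 7.
All spellings map to pitch class 7, so they are enharmonically equivalent.

Yes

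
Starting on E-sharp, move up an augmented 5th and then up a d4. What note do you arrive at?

An augmented fifth up from E# is B## (letter B, 8 semitones up).
A diminished fourth up from B## is E# (letter E, 4 semitones up).

E#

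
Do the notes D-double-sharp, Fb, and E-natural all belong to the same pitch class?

Yes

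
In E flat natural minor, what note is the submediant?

Degree 6 takes the letter 5 steps above E, which is C.
In natural minor, degree 6 sits 8 semitones above the tonic. Eb + 8 semitones is pitch class 11, spelled on C as Cb.

Cb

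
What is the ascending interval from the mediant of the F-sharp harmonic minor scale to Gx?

augmented seventh

The mediant of F# harmonic minor is A.
A up to G##: letters A→G make it a seventh; 12 semitones makes it augmented.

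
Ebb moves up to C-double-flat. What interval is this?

Counting letters E–F–G–A–B–C gives a sixth.
Ebb→Cbb = 8 semitones, 1 narrower than the major sixth (9), so minor.

minor sixth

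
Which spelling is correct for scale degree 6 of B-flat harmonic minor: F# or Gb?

Gb

Each scale degree takes a distinct letter name. Degree 6 of a scale on B must use the letter G.
Gb and F# are enharmonically the same pitch, but only Gb uses the letter G, so it is the correct spelling here.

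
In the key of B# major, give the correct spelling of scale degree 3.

Degree 3 takes the letter 2 steps above B, which is D.
In major, degree 3 sits 4 semitones above the tonic. B# + 4 semitones is pitch class 4, spelled on D as D##.

D##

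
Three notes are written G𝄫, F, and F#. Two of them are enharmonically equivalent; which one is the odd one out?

F#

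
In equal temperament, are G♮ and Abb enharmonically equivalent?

Yes

G = pitch class 7 and Abb = pitch class 7 — the same pitch class, so they are enharmonic equivalents.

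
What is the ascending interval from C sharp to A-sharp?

Counting letters C–D–E–F–G–A gives a sixth.
C#→A# = 9 semitones, exactly the major sixth.

major sixth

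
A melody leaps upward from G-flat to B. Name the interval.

The letter names run G→B, a span of 2 letter steps, so the interval is some kind of third.
Gb to B is 5 semitones. A major third is 4, so 5 makes it augmented.

augmented third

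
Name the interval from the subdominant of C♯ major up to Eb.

diminished seventh

The subdominant of C# major is F#.
F# up to Eb: letters F→E make it a seventh; 9 semitones makes it diminished.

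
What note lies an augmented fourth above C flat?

C up a perfect fourth is F, so the target letter is F.
From Cb, an augmented fourth is 6 semitones up: F.

F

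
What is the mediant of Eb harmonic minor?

Gb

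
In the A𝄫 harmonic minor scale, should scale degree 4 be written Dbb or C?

Dbb

Each scale degree takes a distinct letter name. Degree 4 of a scale on A must use the letter D.
Dbb and C are enharmonically the same pitch, but only Dbb uses the letter D, so it is the correct spelling here.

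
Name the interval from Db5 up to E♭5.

The letter names run D→E, a span of 1 letter step, so the interval is some kind of second.
Db to Eb is 2 semitones. A major second is 2, so 2 makes it major.

major second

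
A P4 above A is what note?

A fourth above A lands on the letter D.
A perfect fourth spans 5 semitones, so A moves to pitch class 2. On the letter D that is D.

D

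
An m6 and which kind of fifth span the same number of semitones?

augmented

A minor sixth spans 8 semitones.
A fifth spanning 8 semitones is augmented (the perfect fifth is 7).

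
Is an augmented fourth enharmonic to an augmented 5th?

No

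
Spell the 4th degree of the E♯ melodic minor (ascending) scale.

Degree 4 takes the letter 3 steps above E, which is A.
In melodic minor (ascending), degree 4 sits 5 semitones above the tonic. E# + 5 semitones is pitch class 10, spelled on A as A#.

A#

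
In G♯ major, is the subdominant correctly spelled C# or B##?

C#

Each scale degree takes a distinct letter name. Degree 4 of a scale on G must use the letter C.
C# and B## are enharmonically the same pitch, but only C# uses the letter C, so it is the correct spelling here.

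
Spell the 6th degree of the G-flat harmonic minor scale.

Ebb

Degree 6 takes the letter 5 steps above G, which is E.
In harmonic minor, degree 6 sits 8 semitones above the tonic. Gb + 8 semitones is pitch class 2, spelled on E as Ebb.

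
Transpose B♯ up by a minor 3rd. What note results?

B up a major third is D#, so the target letter is D.
From B#, a minor third is 3 semitones up: D#.

D#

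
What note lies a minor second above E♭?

Fb

A second above E lands on the letter F.
A minor second spans 1 semitone, so Eb moves to pitch class 4. On the letter F that is Fb.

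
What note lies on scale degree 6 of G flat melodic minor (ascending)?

Degree 6 takes the letter 5 steps above G, which is E.
In melodic minor (ascending), degree 6 sits 9 semitones above the tonic. Gb + 9 semitones is pitch class 3, spelled on E as Eb.

Eb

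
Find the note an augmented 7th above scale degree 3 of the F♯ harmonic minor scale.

G##

Scale degree 3 of F# harmonic minor is A.
An augmented seventh (12 semitones) above A lands on the letter G, giving G##.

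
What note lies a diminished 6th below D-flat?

A sixth below D lands on the letter F.
A diminished sixth spans 7 semitones, so Db moves to pitch class 6. On the letter F that is F#.

F#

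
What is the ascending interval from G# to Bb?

diminished third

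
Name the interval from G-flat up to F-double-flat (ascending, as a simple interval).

diminished seventh

The letter names run G→F, a span of 6 letter steps, so the interval is some kind of seventh.
Gb to Fbb is 9 semitones. A major seventh is 11, so 9 makes it diminished.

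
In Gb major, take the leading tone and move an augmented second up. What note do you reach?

G#

The leading tone of Gb major is F.
An augmented second (3 semitones) above F lands on the letter G, giving G#.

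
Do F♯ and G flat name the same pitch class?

F# = pitch class 6 and Gb = pitch class 6 — the same pitch class, so they are enharmonic equivalents.

Yes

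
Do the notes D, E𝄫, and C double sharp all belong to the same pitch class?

Yes

D = pitch class 2 and Ebb = pitch class 2 and C## = pitch class 2 — the same pitch class, so they are enharmonic equivalents.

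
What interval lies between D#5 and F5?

diminished third

The letter names run D→F, a span of 2 letter steps, so the interval is some kind of third.
D# to F is 2 semitones. A major third is 4, so 2 makes it diminished.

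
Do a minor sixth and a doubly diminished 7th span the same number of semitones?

Yes

A minor sixth spans 8 semitones; a doubly diminished seventh spans 8.
They are enharmonically equivalent.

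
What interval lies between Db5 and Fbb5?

diminished third

The letter names run D→F, a span of 2 letter steps, so the interval is some kind of third.
Db to Fbb is 2 semitones. A major third is 4, so 2 makes it diminished.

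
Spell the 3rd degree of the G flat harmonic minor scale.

Bbb

Degree 3 takes the letter 2 steps above G, which is B.
In harmonic minor, degree 3 sits 3 semitones above the tonic. Gb + 3 semitones is pitch class 9, spelled on B as Bbb.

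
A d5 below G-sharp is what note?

G down a perfect fifth is C, so the target letter is C.
From G#, a diminished fifth is 6 semitones down: C##.

C##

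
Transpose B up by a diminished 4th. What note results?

A fourth above B lands on the letter E.
A diminished fourth spans 4 semitones, so B moves to pitch class 3. On the letter E that is Eb.

Eb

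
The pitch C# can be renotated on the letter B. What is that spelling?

Plain B sits 2 semitones below C#, so on the letter B the same pitch needs a double sharp: B##.

B##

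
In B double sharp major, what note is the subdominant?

E##

Degree 4 takes the letter 3 steps above B, which is E.
In major, degree 4 sits 5 semitones above the tonic. B## + 5 semitones is pitch class 6, spelled on E as E##.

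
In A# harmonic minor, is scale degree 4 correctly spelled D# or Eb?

D#

Each scale degree takes a distinct letter name. Degree 4 of a scale on A must use the letter D.
D# and Eb are enharmonically the same pitch, but only D# uses the letter D, so it is the correct spelling here.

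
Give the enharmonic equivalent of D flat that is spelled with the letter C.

C#

Plain C sits 1 semitone below Db, so on the letter C the same pitch needs a sharp: C#.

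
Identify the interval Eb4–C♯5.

The letter names run E→C, a span of 5 letter steps, so the interval is some kind of sixth.
Eb to C# is 10 semitones. A major sixth is 9, so 10 makes it augmented.

augmented sixth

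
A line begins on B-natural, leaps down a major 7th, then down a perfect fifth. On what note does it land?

A major seventh down from B is C (letter C, 11 semitones down).
A perfect fifth down from C is F (letter F, 7 semitones down).

F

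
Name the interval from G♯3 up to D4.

The letter names run G→D, a span of 4 letter steps, so the interval is some kind of fifth.
G# to D is 6 semitones. A perfect fifth is 7, so 6 makes it diminished.

diminished fifth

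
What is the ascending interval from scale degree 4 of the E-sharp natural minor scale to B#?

Scale degree 4 of E# natural minor is A#.
A# up to B#: letters A→B make it a second; 2 semitones makes it major.

major second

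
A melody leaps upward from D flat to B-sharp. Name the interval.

The letter names run D→B, a span of 5 letter steps, so the interval is some kind of sixth.
Db to B# is 11 semitones. A major sixth is 9, so 11 makes it doubly augmented.

doubly augmented sixth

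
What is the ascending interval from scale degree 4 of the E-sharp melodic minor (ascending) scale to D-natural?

diminished fourth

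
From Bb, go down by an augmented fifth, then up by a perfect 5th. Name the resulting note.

Bbb

An augmented fifth down from Bb is Ebb (letter E, 8 semitones down).
A perfect fifth up from Ebb is Bbb (letter B, 7 semitones up).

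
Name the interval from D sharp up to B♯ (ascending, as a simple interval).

major sixth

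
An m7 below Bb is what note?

C

B down a major seventh is C, so the target letter is C.
From Bb, a minor seventh is 10 semitones down: C.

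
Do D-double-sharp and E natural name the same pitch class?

Yes

D## = pitch class 4 and E = pitch class 4 — the same pitch class, so they are enharmonic equivalents.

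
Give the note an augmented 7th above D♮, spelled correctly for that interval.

C##

D up a major seventh is C#, so the target letter is C.
From D, an augmented seventh is 12 semitones up: C##.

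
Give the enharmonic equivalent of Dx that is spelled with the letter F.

D## is pitch class 4. The letter F alone is pitch class 5.
To reach pitch class 4 from F requires an offset of -1 semitone, i.e. flat: Fb.

Fb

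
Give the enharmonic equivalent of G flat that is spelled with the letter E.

E##

Gb is pitch class 6. The letter E alone is pitch class 4.
To reach pitch class 6 from E requires an offset of +2 semitones, i.e. double sharp: E##.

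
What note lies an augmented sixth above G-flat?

G up a major sixth is E, so the target letter is E.
From Gb, an augmented sixth is 10 semitones up: E.

E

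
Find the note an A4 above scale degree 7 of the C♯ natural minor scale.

E#

Scale degree 7 of C# natural minor is B.
An augmented fourth (6 semitones) above B lands on the letter E, giving E#.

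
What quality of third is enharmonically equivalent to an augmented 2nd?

minor

An augmented second spans 3 semitones.
A third spanning 3 semitones is minor (the major third is 4).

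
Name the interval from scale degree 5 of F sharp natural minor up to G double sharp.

Scale degree 5 of F# natural minor is C#.
C# up to G##: letters C→G make it a fifth; 8 semitones makes it augmented.

augmented fifth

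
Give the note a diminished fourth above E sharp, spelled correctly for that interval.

A

E up a perfect fourth is A, so the target letter is A.
From E#, a diminished fourth is 4 semitones up: A.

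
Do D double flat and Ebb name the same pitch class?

No

Dbb is pitch class 0; Ebb is pitch class 2.
The pitch classes differ (0 vs. 2), so they are not enharmonic equivalents.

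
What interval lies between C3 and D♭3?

Counting letters C–D gives a second.
C→Db = 1 semitone, 1 narrower than the major second (2), so minor.

minor second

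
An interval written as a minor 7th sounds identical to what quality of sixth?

augmented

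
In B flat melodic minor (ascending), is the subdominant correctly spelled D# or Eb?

Each scale degree takes a distinct letter name. Degree 4 of a scale on B must use the letter E.
Eb and D# are enharmonically the same pitch, but only Eb uses the letter E, so it is the correct spelling here.

Eb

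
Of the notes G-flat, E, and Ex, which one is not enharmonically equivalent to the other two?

E

In 12-tone equal temperament, enharmonic equivalents share a pitch class. Gb is pitch class 6; E is pitch class 4; E## is pitch class 6.
Gb and E## share pitch class 6, while E is pitch class 4.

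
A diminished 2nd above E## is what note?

F#

A second above E lands on the letter F.
A diminished second spans 0 semitones, so E## moves to pitch class 6. On the letter F that is F#.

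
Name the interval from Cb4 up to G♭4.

perfect fifth

Counting letters C–D–E–F–G gives a fifth.
Cb→Gb = 7 semitones, exactly the perfect fifth.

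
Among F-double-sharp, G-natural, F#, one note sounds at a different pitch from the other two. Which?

F#

In 12-tone equal temperament, enharmonic equivalents share a pitch class. F## is pitch class 7; G is pitch class 7; F# is pitch class 6.
F## and G share pitch class 7, while F# is pitch class 6.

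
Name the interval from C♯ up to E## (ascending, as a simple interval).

augmented third

The letter names run C→E, a span of 2 letter steps, so the interval is some kind of third.
C# to E## is 5 semitones. A major third is 4, so 5 makes it augmented.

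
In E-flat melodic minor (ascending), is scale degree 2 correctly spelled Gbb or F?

Each scale degree takes a distinct letter name. Degree 2 of a scale on E must use the letter F.
F and Gbb are enharmonically the same pitch, but only F uses the letter F, so it is the correct spelling here.

F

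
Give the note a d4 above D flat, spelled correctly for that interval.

D up a perfect fourth is G, so the target letter is G.
From Db, a diminished fourth is 4 semitones up: Gbb.

Gbb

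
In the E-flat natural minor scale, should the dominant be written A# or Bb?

Each scale degree takes a distinct letter name. Degree 5 of a scale on E must use the letter B.
Bb and A# are enharmonically the same pitch, but only Bb uses the letter B, so it is the correct spelling here.

Bb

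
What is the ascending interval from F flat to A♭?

The letter names run F→A, a span of 2 letter steps, so the interval is some kind of third.
Fb to Ab is 4 semitones. A major third is 4, so 4 makes it major.

major third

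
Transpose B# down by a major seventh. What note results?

B down a major seventh is C, so the target letter is C.
From B#, a major seventh is 11 semitones down: C#.

C#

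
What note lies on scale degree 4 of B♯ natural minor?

Degree 4 takes the letter 3 steps above B, which is E.
In natural minor, degree 4 sits 5 semitones above the tonic. B# + 5 semitones is pitch class 5, spelled on E as E#.

E#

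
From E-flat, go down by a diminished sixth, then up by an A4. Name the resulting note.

C##

A diminished sixth down from Eb is G# (letter G, 7 semitones down).
An augmented fourth up from G# is C## (letter C, 6 semitones up).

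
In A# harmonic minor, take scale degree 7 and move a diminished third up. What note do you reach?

Scale degree 7 of A# harmonic minor is G##.
A diminished third (2 semitones) above G## lands on the letter B, giving B.

B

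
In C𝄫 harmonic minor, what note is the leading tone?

Bbb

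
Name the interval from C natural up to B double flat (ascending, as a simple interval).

Counting letters C–D–E–F–G–A–B gives a seventh.
C→Bbb = 9 semitones, 2 narrower than the major seventh (11), so diminished.

diminished seventh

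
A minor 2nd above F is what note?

Gb

A second above F lands on the letter G.
A minor second spans 1 semitone, so F moves to pitch class 6. On the letter G that is Gb.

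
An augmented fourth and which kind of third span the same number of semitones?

doubly augmented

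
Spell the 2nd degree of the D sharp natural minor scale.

E#

The D# natural minor scale runs D# E# F# G# A# B C#.
Degree 2 is E#.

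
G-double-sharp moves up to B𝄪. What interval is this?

Counting letters G–A–B gives a third.
G##→B## = 4 semitones, exactly the major third.

major third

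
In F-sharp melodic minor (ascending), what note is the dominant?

C#

Degree 5 takes the letter 4 steps above F, which is C.
In melodic minor (ascending), degree 5 sits 7 semitones above the tonic. F# + 7 semitones is pitch class 1, spelled on C as C#.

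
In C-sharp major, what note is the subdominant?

Degree 4 takes the letter 3 steps above C, which is F.
In major, degree 4 sits 5 semitones above the tonic. C# + 5 semitones is pitch class 6, spelled on F as F#.

F#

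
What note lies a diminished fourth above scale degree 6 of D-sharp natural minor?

Scale degree 6 of D# natural minor is B.
A diminished fourth (4 semitones) above B lands on the letter E, giving Eb.

Eb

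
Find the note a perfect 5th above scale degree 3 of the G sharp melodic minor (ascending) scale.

Scale degree 3 of G# melodic minor (ascending) is B.
A perfect fifth (7 semitones) above B lands on the letter F, giving F#.

F#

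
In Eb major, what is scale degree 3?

G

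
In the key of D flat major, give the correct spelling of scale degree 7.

C

Degree 7 takes the letter 6 steps above D, which is C.
In major, degree 7 sits 11 semitones above the tonic. Db + 11 semitones is pitch class 0, spelled on C as C.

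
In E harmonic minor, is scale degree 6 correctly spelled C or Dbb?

C

Each scale degree takes a distinct letter name. Degree 6 of a scale on E must use the letter C.
C and Dbb are enharmonically the same pitch, but only C uses the letter C, so it is the correct spelling here.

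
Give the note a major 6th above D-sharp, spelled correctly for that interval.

B#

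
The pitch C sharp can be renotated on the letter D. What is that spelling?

C# is pitch class 1. The letter D alone is pitch class 2.
To reach pitch class 1 from D requires an offset of -1 semitone, i.e. flat: Db.

Db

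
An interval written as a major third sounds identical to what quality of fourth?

diminished

A major third spans 4 semitones.
A fourth spanning 4 semitones is diminished (the perfect fourth is 5).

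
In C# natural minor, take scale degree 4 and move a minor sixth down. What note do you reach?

A#

Scale degree 4 of C# natural minor is F#.
A minor sixth (8 semitones) below F# lands on the letter A, giving A#.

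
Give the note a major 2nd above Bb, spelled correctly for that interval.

C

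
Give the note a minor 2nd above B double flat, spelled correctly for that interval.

A second above B lands on the letter C.
A minor second spans 1 semitone, so Bbb moves to pitch class 10. On the letter C that is Cbb.

Cbb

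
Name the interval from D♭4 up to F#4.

Counting letters D–E–F gives a third.
Db→F# = 5 semitones, 1 wider than the major third (4), so augmented.

augmented third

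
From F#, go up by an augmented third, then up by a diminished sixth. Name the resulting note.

F#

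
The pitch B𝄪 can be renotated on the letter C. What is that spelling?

C#

Plain C sits 1 semitone below B##, so on the letter C the same pitch needs a sharp: C#.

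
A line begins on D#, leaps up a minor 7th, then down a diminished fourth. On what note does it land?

A minor seventh up from D# is C# (letter C, 10 semitones up).
A diminished fourth down from C# is G## (letter G, 4 semitones down).

G##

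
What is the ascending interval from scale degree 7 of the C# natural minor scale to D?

minor third

Scale degree 7 of C# natural minor is B.
B up to D: letters B→D make it a third; 3 semitones makes it minor.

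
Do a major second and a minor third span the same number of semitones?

A major second spans 2 semitones; a minor third spans 3.
The spans differ, so they are not enharmonic equivalents.

No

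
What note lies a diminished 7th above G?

Fb

G up a major seventh is F#, so the target letter is F.
From G, a diminished seventh is 9 semitones up: Fb.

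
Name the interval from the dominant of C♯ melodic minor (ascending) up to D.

diminished fifth

The dominant of C# melodic minor (ascending) is G#.
G# up to D: letters G→D make it a fifth; 6 semitones makes it diminished.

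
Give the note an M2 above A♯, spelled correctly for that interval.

A up a major second is B, so the target letter is B.
From A#, a major second is 2 semitones up: B#.

B#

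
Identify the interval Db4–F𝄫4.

diminished third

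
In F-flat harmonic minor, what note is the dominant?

Cb

The Fb harmonic minor scale runs Fb Gb Abb Bbb Cb Dbb Eb.
Degree 5 is Cb.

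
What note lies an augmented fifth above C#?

G##

C up a perfect fifth is G, so the target letter is G.
From C#, an augmented fifth is 8 semitones up: G##.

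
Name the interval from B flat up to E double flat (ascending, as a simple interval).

diminished fourth

Counting letters B–C–D–E gives a fourth.
Bb→Ebb = 4 semitones, 1 narrower than the perfect fourth (5), so diminished.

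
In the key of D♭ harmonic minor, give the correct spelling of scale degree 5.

The Db harmonic minor scale runs Db Eb Fb Gb Ab Bbb C.
Degree 5 is Ab.

Ab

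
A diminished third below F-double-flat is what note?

A third below F lands on the letter D.
A diminished third spans 2 semitones, so Fbb moves to pitch class 1. On the letter D that is Db.

Db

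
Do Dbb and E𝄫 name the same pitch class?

No

Two spellings are enharmonically equivalent only if they share a pitch class.
Here Dbb → 0, Ebb → 2; 0 ≠ 2, so they are not.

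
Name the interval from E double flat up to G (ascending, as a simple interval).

augmented third

The letter names run E→G, a span of 2 letter steps, so the interval is some kind of third.
Ebb to G is 5 semitones. A major third is 4, so 5 makes it augmented.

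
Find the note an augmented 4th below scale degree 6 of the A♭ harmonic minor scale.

Scale degree 6 of Ab harmonic minor is Fb.
An augmented fourth (6 semitones) below Fb lands on the letter C, giving Cbb.

Cbb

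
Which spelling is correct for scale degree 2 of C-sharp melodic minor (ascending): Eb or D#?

Each scale degree takes a distinct letter name. Degree 2 of a scale on C must use the letter D.
D# and Eb are enharmonically the same pitch, but only D# uses the letter D, so it is the correct spelling here.

D#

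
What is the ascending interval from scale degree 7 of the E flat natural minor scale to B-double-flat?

Scale degree 7 of Eb natural minor is Db.
Db up to Bbb: letters D→B make it a sixth; 8 semitones makes it minor.

minor sixth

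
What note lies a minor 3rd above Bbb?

Dbb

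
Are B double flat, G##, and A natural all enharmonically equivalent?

Yes

Bbb is pitch class 9; G## is pitch class 9; A is pitch class 9.
All spellings map to pitch class 9, so they are enharmonically equivalent.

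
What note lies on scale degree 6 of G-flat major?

Eb

Degree 6 takes the letter 5 steps above G, which is E.
In major, degree 6 sits 9 semitones above the tonic. Gb + 9 semitones is pitch class 3, spelled on E as Eb.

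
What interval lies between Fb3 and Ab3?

The letter names run F→A, a span of 2 letter steps, so the interval is some kind of third.
Fb to Ab is 4 semitones. A major third is 4, so 4 makes it major.

major third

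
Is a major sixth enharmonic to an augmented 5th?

No

A major sixth spans 9 semitones; an augmented fifth spans 8.
The spans differ, so they are not enharmonic equivalents.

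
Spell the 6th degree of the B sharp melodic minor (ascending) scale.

G##

Degree 6 takes the letter 5 steps above B, which is G.
In melodic minor (ascending), degree 6 sits 9 semitones above the tonic. B# + 9 semitones is pitch class 9, spelled on G as G##.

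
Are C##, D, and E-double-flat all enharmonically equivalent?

C## is pitch class 2; D is pitch class 2; Ebb is pitch class 2.
All spellings map to pitch class 2, so they are enharmonically equivalent.

Yes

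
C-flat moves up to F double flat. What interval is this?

diminished fourth

The letter names run C→F, a span of 3 letter steps, so the interval is some kind of fourth.
Cb to Fbb is 4 semitones. A perfect fourth is 5, so 4 makes it diminished.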